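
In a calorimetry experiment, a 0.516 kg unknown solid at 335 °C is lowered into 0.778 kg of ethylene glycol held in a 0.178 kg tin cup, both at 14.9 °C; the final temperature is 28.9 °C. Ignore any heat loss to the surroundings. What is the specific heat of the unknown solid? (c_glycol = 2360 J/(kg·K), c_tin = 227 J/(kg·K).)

Setting the total heat transfer to zero:
0.516·c·(28.9 − 335) + 0.778·2360·(28.9 − 14.9) + 0.178·227·(28.9 − 14.9) = 0
-157.95 c = -26271
c = -26271/-157.95 ≈ 166.3 J/(kg·K)

c ≈ 166 J/(kg·K)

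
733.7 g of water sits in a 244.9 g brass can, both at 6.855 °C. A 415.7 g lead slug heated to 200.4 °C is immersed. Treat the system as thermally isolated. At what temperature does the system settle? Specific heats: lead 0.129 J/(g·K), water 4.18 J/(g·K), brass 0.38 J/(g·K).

T_f ≈ 10.1 °C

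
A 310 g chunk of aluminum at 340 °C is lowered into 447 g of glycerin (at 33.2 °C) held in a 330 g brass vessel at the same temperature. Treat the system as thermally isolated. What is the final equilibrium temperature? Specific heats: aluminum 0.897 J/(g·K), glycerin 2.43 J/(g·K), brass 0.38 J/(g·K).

T_f ≈ 90.5 °C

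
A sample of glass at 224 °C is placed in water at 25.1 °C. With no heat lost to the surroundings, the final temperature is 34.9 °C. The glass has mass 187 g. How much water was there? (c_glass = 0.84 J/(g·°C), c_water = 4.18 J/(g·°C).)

m ≈ 725 g

Conservation of energy gives ΣQ = 0:
187×0.84×(34.9 − 224) + m×4.18×(34.9 − 25.1) = 0
40.96 m = 29704
m = 29704/40.96 ≈ 725.1 g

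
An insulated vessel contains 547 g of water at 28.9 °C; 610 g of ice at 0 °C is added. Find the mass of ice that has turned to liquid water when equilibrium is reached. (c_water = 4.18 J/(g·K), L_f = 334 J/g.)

m_melted ≈ 198 g

Cooling the water to 0 °C releases 547×4.18×28.9 = 66079 J.
To melt every bit of ice: 610×334 = 203740 J.
66079 J < 203740 J, so only part of the ice melts and the system sits at 0 °C.
Mass melted = 66079/334 ≈ 197.8 g.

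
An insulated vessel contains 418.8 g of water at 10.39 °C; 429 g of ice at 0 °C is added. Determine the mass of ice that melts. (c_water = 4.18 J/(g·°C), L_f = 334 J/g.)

Cooling the water to 0 °C releases 418.8×4.18×10.39 = 18189 J.
Melting all 429 g of ice would need 429×334 = 143286 J.
Since 18189 < 143286 J, not all the ice melts; equilibrium is at 0 °C.
m_melted×334 = 18189  ⇒  m_melted ≈ 54.46 g.

m_melted ≈ 54.5 g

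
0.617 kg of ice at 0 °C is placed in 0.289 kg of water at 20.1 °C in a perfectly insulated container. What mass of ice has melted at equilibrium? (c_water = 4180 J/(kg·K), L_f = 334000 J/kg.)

Cooling the water to 0 °C releases 0.289·4180·20.1 = 24281 J.
To melt every bit of ice: 0.617·334000 = 206078 J.
Since 24281 < 206078 J, not all the ice melts; equilibrium is at 0 °C.
m_melt = 24281 / L_f = 0.0727 kg.

m_melted ≈ 0.0727 kg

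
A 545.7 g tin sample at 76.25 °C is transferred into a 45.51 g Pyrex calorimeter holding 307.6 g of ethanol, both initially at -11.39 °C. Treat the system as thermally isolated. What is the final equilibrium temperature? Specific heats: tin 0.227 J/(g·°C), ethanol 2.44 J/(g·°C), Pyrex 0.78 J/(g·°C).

Heat gained plus heat lost sum to zero:
545.7*0.227*(T − 76.25) + 307.6*2.44*(T − (-11.39)) + 45.51*0.78*(T − (-11.39)) = 0
(123.87 + 750.54 + 35.5) T = 123.87*76.25 + 750.54*(-11.39) + 35.5*(-11.39)
T = 492.37 / 909.92 = 0.541 °C

T_f ≈ 0.5 °C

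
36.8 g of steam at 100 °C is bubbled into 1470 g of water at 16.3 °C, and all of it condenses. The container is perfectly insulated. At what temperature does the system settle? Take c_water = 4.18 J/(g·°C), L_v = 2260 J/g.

Heat gained plus heat lost sum to zero:
latent heat released on condensation: 36.8·2260 = 83168; condensate cools 100→T: 36.8·4.18·(T − 100) = 153.82(T − 100); water warms: 1470·4.18·(T − 16.3) = 6144.6(T − 16.3)
6298.4 T = 83168 + 15382 + 100157 = 198707
T ≈ 31.55 °C — below 100 °C, confirming all the steam condensed.

T_f ≈ 31.5 °C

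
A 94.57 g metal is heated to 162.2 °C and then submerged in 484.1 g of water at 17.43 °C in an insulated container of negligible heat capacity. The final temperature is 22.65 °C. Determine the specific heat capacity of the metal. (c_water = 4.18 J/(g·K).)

c ≈ 0.8 J/(g·K)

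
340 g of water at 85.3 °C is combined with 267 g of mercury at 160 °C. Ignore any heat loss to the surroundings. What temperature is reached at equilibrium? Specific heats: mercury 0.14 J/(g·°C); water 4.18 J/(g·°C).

T_f ≈ 87.2 °C

Conservation of energy gives ΣQ = 0:
267×0.14×(T − 160) + 340×4.18×(T − 85.3) = 0
37.38(T − 160) + 1421.2(T − 85.3) = 0
(37.38 + 1421.2) T = 37.38×160 + 1421.2×85.3
T = 127209 / 1458.6 = 87.2 °C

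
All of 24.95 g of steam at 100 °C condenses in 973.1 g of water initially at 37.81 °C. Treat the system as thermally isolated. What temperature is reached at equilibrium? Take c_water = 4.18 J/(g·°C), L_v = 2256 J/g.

Net heat exchanged in the isolated system is zero:
latent heat released on condensation: 24.95×2256 = 56287; condensate cools 100→T: 24.95×4.18×(T − 100) = 104.29(T − 100); water warms: 973.1×4.18×(T − 37.81) = 4067.6(T − 37.81)
4171.8 T = 56287 + 10429 + 153794 = 220511
T ≈ 52.86 °C (< 100 °C, so full condensation is consistent).

T_f ≈ 52.9 °C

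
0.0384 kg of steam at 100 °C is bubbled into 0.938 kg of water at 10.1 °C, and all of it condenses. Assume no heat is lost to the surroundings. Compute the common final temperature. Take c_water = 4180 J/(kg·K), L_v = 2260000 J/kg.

T_f ≈ 34.9 °C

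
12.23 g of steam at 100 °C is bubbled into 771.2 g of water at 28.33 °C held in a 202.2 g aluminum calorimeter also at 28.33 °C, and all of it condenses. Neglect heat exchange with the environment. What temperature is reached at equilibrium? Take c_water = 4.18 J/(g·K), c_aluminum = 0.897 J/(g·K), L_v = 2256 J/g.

T_f ≈ 37.4 °C

Sum of m c ΔT and latent-heat terms is zero:
condense steam: −12.23·2256 = −27591; condensed water 100 °C→T: 51.12(T − 100); water warms: 771.2·4.18·(T − 28.33) = 3223.6(T − 28.33); aluminum cup: 202.2·0.897·(T − 28.33) = 181.37(T − 28.33)
3456.1 T = 27591 + 5112.1 + 96463 = 129166
T ≈ 37.37 °C, under the boiling point, so the assumption holds.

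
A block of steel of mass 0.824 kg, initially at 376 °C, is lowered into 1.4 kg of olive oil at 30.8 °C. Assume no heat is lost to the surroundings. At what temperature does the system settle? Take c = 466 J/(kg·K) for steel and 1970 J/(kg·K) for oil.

Heat lost by the steel equals heat gained by the oil:
0.824·466·(376 − T) = 1.4·1970·(T − 30.8)
383.98(376 − T) = 2758(T − 30.8)
3142 T = 229324  ⇒  T ≈ 72.99 °C

T_f ≈ 73.0 °C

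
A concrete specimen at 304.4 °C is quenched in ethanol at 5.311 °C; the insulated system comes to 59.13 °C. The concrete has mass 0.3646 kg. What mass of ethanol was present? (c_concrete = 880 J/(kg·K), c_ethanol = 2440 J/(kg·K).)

|Q_concrete| = |Q_ethanol|:
0.3646·880·(304.4 − 59.13) = m·2440·(59.13 − 5.311)
131318 m = 78694  ⇒  m ≈ 0.5993 kg

m ≈ 0.599 kg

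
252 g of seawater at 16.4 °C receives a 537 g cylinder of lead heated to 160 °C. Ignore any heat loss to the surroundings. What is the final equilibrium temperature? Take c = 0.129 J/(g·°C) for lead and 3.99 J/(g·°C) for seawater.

T_f ≈ 25.7 °C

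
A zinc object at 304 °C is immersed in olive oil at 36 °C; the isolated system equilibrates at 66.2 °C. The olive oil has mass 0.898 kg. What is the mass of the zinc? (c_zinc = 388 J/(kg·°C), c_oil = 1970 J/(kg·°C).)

m ≈ 0.579 kg

Heat lost by the zinc = heat gained by the oil:
m·388·(304 − 66.2) = 0.898·1970·(66.2 − 36)
92266 m = 53426  ⇒  m ≈ 0.579 kg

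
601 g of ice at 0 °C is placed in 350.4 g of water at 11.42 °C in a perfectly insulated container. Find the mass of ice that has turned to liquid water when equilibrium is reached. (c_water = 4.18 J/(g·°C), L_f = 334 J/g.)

Water can give up m c ΔT = 350.4·4.18·11.42 = 16727 J before reaching 0 °C.
Melting all 601 g of ice would need 601·334 = 200734 J.
That's not enough to melt it all — equilibrium is at 0 °C with ice remaining.
m_melt = 16727 / L_f = 50.08 g.

m_melted ≈ 50.1 g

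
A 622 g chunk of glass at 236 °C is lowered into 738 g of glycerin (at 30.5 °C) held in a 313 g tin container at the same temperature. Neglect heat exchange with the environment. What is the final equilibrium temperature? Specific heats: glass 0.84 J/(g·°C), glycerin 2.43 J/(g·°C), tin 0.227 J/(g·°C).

T_f ≈ 75.5 °C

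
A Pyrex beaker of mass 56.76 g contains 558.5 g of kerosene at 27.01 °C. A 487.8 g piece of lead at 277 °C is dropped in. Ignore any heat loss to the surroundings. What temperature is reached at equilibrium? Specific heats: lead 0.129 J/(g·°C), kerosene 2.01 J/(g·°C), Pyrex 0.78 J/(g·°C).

T_f ≈ 39.8 °C

Taking heat into each body as positive, Σ m c ΔT = 0:
487.8*0.129*(T − 277) + 558.5*2.01*(T − 27.01) + 56.76*0.78*(T − 27.01) = 0
62.93(T − 277) + 1122.6(T − 27.01) + 44.27(T − 27.01) = 0
(62.93 + 1122.6 + 44.27) T = 62.93*277 + 1122.6*27.01 + 44.27*27.01
T = 48947/1229.8 ≈ 39.80 °C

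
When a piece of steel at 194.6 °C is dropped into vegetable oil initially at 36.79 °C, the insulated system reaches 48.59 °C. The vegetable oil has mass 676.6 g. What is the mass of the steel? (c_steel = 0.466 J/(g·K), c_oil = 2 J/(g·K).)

m ≈ 235 g

Net heat exchanged in the isolated system is zero:
m·0.466·(48.59 − 194.6) + 676.6·2·(48.59 − 36.79) = 0
-68.04 m = -15968
m = -15968/-68.04 ≈ 234.7 g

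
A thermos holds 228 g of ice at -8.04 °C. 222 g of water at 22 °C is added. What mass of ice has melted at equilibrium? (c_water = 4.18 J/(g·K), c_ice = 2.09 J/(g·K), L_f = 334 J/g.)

Water can give up m c ΔT = 222×4.18×22 = 20415 J before reaching 0 °C.
Warming the ice to 0 °C takes 228×2.09×8.04 = 3831.2 J, leaving 16584 J for melting.
To melt every bit of ice: 228×334 = 76152 J.
16584 J < 76152 J, so only part of the ice melts and the system sits at 0 °C.
m_melted×334 = 16584  ⇒  m_melted ≈ 49.65 g.

m_melted ≈ 49.7 g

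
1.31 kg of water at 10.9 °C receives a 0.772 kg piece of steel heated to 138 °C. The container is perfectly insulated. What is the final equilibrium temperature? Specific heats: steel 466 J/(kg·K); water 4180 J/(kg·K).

T_f ≈ 18.7 °C

Setting the total heat transfer to zero:
0.772*466*(T − 138) + 1.31*4180*(T − 10.9) = 0
(359.75 + 5475.8) T = 359.75*138 + 5475.8*10.9
T ≈ 18.74 °C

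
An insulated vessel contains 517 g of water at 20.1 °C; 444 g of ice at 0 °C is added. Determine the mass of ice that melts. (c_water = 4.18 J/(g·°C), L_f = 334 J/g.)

Heat available from the water dropping to 0 °C: 517×4.18×20.1 = 43437 J.
To melt every bit of ice: 444×334 = 148296 J.
Since 43437 < 148296 J, not all the ice melts; equilibrium is at 0 °C.
m_melt = 43437 / L_f = 130.1 g.

m_melted ≈ 130 g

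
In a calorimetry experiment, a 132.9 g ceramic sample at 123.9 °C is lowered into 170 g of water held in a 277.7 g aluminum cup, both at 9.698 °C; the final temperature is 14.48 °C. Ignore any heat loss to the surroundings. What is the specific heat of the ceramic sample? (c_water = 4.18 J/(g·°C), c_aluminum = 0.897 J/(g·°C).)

Taking heat into each body as positive, Σ m c ΔT = 0:
132.9×c×(14.48 − 123.9) + 170×4.18×(14.48 − 9.698) + 277.7×0.897×(14.48 − 9.698) = 0
-14542 c = -4589.3
c = -4589.3/-14542 ≈ 0.3156 J/(g·°C)

c ≈ 0.316 J/(g·°C)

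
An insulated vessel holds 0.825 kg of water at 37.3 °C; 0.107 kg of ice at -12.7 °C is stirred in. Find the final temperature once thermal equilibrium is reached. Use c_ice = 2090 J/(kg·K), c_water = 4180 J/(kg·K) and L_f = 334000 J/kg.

Taking heat into each body as positive, Σ m c ΔT = 0:
ice -12.7→0 °C: 0.107×2090×12.7 = 2840.1; melt ice: 0.107×334000 = 35738; warm the meltwater: 447.26 T; water: 3448.5(T − 37.3)
3895.8 T = 128629 − 38578 = 90051
T ≈ 23.12 °C. Since T > 0 °C, the all-ice-melts assumption holds.

T_f ≈ 23.1 °C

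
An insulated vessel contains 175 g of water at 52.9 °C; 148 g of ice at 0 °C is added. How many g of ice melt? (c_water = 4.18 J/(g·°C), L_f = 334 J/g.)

m_melted ≈ 116 g

Heat available from the water dropping to 0 °C: 175×4.18×52.9 = 38696 J.
To melt every bit of ice: 148×334 = 49432 J.
Since 38696 < 49432 J, not all the ice melts; equilibrium is at 0 °C.
Mass melted = 38696/334 ≈ 115.9 g.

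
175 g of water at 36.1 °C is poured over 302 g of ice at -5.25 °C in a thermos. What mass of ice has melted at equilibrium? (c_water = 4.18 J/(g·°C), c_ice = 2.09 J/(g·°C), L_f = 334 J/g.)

m_melted ≈ 69.1 g

Heat available from the water dropping to 0 °C: 175·4.18·36.1 = 26407 J.
Warming the ice to 0 °C takes 302·2.09·5.25 = 3313.7 J, leaving 23093 J for melting.
Melting all 302 g of ice would need 302·334 = 100868 J.
23093 J < 100868 J, so only part of the ice melts and the system sits at 0 °C.
Mass melted = 23093/334 ≈ 69.14 g.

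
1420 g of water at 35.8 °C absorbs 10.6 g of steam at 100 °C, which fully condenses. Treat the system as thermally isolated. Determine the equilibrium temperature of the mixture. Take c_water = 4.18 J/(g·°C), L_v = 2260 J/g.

T_f ≈ 40.3 °C

Energy balance with sensible and latent terms:
steam→water at 100 °C releases m L_v = 10.6·2260 = 23956
  condensed water 100 °C→T: 44.31(T − 100)
  original water: 5935.6(T − 35.8)
5979.9 T = 23956 + 4430.8 + 212494 = 240881
T ≈ 40.28 °C — below 100 °C, confirming all the steam condensed.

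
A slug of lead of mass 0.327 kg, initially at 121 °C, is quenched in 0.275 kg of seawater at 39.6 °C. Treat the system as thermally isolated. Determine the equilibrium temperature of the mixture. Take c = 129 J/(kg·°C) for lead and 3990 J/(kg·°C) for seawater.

Let T be the final temperature. ΣQ_i = 0:
0.327·129·(T − 121) + 0.275·3990·(T − 39.6) = 0
(42.18 + 1097.2) T = 42.18·121 + 1097.2·39.6
T ≈ 42.61 °C

T_f ≈ 42.6 °C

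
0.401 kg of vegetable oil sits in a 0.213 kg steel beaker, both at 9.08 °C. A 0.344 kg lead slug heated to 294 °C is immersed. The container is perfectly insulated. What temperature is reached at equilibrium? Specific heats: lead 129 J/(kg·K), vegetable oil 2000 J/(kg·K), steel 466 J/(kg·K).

T_f ≈ 22.5 °C

Let T be the final temperature. ΣQ_i = 0:
0.344*129*(T − 294) + 0.401*2000*(T − 9.08) + 0.213*466*(T − 9.08) = 0
44.38(T − 294) + 802(T − 9.08) + 99.26(T − 9.08) = 0
945.63 T = 21230
T ≈ 22.45 °C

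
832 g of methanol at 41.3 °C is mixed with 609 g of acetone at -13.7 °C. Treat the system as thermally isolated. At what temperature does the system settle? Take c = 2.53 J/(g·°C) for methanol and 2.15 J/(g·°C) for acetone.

|Q_methanol| = |Q_acetone|:
832·2.53·(41.3 − T) = 609·2.15·(T − (-13.7))
2105(41.3 − T) = 1309.3(T − (-13.7))
3414.3 T = 68997  ⇒  T ≈ 20.21 °C

T_f ≈ 20.2 °C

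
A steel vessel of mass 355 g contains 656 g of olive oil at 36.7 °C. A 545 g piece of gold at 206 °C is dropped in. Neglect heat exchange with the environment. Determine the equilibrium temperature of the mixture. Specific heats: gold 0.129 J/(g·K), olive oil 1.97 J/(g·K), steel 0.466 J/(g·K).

Net heat exchanged in the isolated system is zero:
545*0.129*(T − 206) + 656*1.97*(T − 36.7) + 355*0.466*(T − 36.7) = 0
(70.31 + 1292.3 + 165.43) T = 70.31*206 + 1292.3*36.7 + 165.43*36.7
T ≈ 44.49 °C

T_f ≈ 44.5 °C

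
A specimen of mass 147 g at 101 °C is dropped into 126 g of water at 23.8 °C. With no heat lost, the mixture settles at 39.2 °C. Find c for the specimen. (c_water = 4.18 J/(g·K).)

c ≈ 0.893 J/(g·K)

Heat gained plus heat lost sum to zero:
147·c·(39.2 − 101) + 126·4.18·(39.2 − 23.8) = 0
-9084.6 c = -8110.9
c = -8110.9/-9084.6 ≈ 0.8928 J/(g·K)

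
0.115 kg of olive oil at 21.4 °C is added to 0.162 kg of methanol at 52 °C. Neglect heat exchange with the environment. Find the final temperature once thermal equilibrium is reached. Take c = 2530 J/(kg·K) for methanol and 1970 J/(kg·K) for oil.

T_f is the heat-capacity-weighted average of the initial temperatures:
T_f = (409.86·52 + 226.55·21.4) / (409.86 + 226.55)
    = 26161 / 636.41 ≈ 41.11 °C

T_f ≈ 41.1 °C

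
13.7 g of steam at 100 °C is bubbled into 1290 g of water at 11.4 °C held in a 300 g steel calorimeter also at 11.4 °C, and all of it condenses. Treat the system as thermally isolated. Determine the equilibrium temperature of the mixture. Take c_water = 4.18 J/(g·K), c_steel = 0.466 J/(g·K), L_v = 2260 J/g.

Sum of m c ΔT and latent-heat terms is zero:
condense steam: −13.7×2260 = −30962; condensate cools 100→T: 13.7×4.18×(T − 100) = 57.27(T − 100); original water: 5392.2(T − 11.4); cup: 139.8(T − 11.4)
5589.3 T = 30962 + 5726.6 + 63065 = 99753
T ≈ 17.85 °C — below 100 °C, confirming all the steam condensed.

T_f ≈ 17.8 °C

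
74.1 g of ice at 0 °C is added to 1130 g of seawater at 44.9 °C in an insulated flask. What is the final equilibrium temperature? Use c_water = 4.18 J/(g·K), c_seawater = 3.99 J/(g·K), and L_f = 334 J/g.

Let T be the final temperature. ΣQ_i = 0:
fusion: m_ice L_f = 74.1×334 = 24749; warm the meltwater: 309.74 T; seawater: 4508.7(T − 44.9)
4818.4 T = 202441 − 24749 = 177691
T ≈ 36.88 °C (positive, so assuming full melt was valid).

T_f ≈ 36.9 °C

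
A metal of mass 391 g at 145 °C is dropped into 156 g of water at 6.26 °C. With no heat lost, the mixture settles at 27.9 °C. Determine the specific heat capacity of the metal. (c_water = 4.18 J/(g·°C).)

m_s c (T_s − T_f) = m_water c_water (T_f − T_0):
391·c·(145 − 27.9) = 156·4.18·(27.9 − 6.26)
45786 c = 14111  ⇒  c ≈ 0.3082 J/(g·°C)

c ≈ 0.308 J/(g·°C)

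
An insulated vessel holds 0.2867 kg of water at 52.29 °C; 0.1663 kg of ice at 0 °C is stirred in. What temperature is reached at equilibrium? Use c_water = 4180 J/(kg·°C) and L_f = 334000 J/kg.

T_f ≈ 3.8 °C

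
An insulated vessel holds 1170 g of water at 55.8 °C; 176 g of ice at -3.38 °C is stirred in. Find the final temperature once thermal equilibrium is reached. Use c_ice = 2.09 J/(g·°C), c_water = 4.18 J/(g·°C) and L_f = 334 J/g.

T_f ≈ 37.8 °C

Energy conservation, ΣQ = 0:
warm ice to 0 °C: 176·2.09·(0 − (-3.38)) = 1243.3
  latent heat to melt: 176·334 = 58784
  warm the meltwater: 735.68 T
  water: 4890.6(T − 55.8)
5626.3 T = 272895 − 60027 = 212868
T ≈ 37.83 °C. Since T > 0 °C, the all-ice-melts assumption holds.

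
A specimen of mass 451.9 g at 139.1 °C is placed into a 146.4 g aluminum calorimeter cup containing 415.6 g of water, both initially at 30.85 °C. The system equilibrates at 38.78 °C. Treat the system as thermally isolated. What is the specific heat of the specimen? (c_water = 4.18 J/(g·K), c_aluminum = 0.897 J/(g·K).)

c ≈ 0.327 J/(g·K)

Conservation of energy gives ΣQ = 0:
451.9×c×(38.78 − 139.1) + 415.6×4.18×(38.78 − 30.85) + 146.4×0.897×(38.78 − 30.85) = 0
-45335 c = -14817
c = -14817/-45335 ≈ 0.3268 J/(g·K)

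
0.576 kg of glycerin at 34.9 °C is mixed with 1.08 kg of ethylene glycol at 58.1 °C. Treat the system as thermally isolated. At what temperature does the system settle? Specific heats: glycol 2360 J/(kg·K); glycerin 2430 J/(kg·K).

Set heat shed by the hot body equal to heat absorbed by the cold body:
1.08·2360·(58.1 − T) = 0.576·2430·(T − 34.9)
2548.8(58.1 − T) = 1399.7(T − 34.9)
3948.5 T = 196934  ⇒  T ≈ 49.88 °C

T_f ≈ 49.9 °C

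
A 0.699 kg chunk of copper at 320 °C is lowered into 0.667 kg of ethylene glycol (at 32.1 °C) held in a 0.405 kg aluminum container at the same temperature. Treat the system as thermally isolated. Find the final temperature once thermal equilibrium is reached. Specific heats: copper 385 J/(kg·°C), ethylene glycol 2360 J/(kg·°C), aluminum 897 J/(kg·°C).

Conservation of energy gives ΣQ = 0:
0.699·385·(T − 320) + 0.667·2360·(T − 32.1) + 0.405·897·(T − 32.1) = 0
269.12(T − 320) + 1574.1(T − 32.1) + 363.29(T − 32.1) = 0
(269.12 + 1574.1 + 363.29) T = 269.12·320 + 1574.1·32.1 + 363.29·32.1
T ≈ 67.21 °C

T_f ≈ 67.2 °C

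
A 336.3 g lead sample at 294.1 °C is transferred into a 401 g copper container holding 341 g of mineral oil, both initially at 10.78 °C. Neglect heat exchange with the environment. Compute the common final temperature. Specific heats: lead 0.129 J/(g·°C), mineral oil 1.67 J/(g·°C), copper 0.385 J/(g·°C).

Conservation of energy gives ΣQ = 0:
336.3*0.129*(T − 294.1) + 341*1.67*(T − 10.78) + 401*0.385*(T − 10.78) = 0
767.24 T = 20562
T = 20562 / 767.24 = 26.8 °C

T_f ≈ 26.8 °C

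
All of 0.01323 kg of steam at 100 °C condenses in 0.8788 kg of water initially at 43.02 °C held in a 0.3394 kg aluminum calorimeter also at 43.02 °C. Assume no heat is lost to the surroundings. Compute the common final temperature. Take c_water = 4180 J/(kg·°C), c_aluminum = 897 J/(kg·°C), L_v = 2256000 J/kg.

T_f ≈ 51.2 °C

Conservation of energy gives ΣQ = 0:
latent heat released on condensation: 0.01323·2256000 = 29847; condensate cools 100→T: 0.01323·4180·(T − 100) = 55.3(T − 100); original water: 3673.4(T − 43.02); aluminum cup: 0.3394·897·(T − 43.02) = 304.44(T − 43.02)
4033.1 T = 29847 + 5530.1 + 171126 = 206503
T ≈ 51.20 °C — below 100 °C, confirming all the steam condensed.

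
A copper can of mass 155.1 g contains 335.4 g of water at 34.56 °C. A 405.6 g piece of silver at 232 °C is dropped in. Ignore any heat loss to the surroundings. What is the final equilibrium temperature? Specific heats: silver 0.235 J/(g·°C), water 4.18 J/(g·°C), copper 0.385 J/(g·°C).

T_f ≈ 46.6 °C

Conservation of energy gives ΣQ = 0:
405.6×0.235×(T − 232) + 335.4×4.18×(T − 34.56) + 155.1×0.385×(T − 34.56) = 0
(95.32 + 1402 + 59.71) T = 95.32×232 + 1402×34.56 + 59.71×34.56
T ≈ 46.65 °C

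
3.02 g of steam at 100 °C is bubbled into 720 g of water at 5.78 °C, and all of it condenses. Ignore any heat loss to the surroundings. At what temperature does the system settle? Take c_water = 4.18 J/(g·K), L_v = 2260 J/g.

T_f ≈ 8.4 °C

Setting the total heat transfer to zero:
steam→water at 100 °C releases m L_v = 3.02×2260 = 6825.2; condensate cools 100→T: 3.02×4.18×(T − 100) = 12.62(T − 100); water warms: 720×4.18×(T − 5.78) = 3009.6(T − 5.78)
3022.2 T = 6825.2 + 1262.4 + 17395 = 25483
T ≈ 8.43 °C — below 100 °C, confirming all the steam condensed.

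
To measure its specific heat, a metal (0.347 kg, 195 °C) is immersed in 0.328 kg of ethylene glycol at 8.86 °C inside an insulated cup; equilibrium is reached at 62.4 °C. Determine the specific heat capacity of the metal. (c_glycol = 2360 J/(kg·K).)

c ≈ 901 J/(kg·K)

Taking heat into each body as positive, Σ m c ΔT = 0:
0.347·c·(62.4 − 195) + 0.328·2360·(62.4 − 8.86) = 0
-46.01 c = -41444
c = -41444/-46.01 ≈ 900.7 J/(kg·K)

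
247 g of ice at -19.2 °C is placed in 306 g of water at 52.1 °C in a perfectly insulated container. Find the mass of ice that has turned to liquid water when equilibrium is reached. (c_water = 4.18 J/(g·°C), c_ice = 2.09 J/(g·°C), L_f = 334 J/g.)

Heat available from the water dropping to 0 °C: 306×4.18×52.1 = 66640 J.
Warming the ice to 0 °C takes 247×2.09×19.2 = 9911.6 J, leaving 56728 J for melting.
Melting all 247 g of ice would need 247×334 = 82498 J.
56728 J < 82498 J, so only part of the ice melts and the system sits at 0 °C.
Mass melted = 56728/334 ≈ 169.8 g.

m_melted ≈ 170 g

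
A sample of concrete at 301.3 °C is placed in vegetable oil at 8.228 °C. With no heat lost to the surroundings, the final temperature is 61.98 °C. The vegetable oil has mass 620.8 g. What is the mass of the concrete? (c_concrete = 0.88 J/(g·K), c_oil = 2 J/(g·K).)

m ≈ 317 g

Let T be the final temperature. ΣQ_i = 0:
m·0.88·(61.98 − 301.3) + 620.8·2·(61.98 − 8.228) = 0
-210.6 m = -66738
m = -66738/-210.6 ≈ 316.9 g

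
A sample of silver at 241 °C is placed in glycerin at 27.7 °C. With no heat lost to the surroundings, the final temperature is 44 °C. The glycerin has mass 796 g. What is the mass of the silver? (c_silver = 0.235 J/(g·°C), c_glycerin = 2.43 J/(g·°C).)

|Q_silver| = |Q_glycerin|:
m×0.235×(241 − 44) = 796×2.43×(44 − 27.7)
46.29 m = 31529  ⇒  m ≈ 681 g

m ≈ 681 g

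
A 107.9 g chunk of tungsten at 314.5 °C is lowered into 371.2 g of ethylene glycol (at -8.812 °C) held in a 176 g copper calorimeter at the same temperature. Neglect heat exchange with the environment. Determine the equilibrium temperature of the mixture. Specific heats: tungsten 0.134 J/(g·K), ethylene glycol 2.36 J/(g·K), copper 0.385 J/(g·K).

T_f ≈ -3.9 °C

With ΣQ=0 the equilibrium temperature is the m·c-weighted mean:
T_f = (14.46·314.5 + 876.03·(-8.812) + 67.76·(-8.812)) / (14.46 + 876.03 + 67.76)
    = -3769.5 / 958.25 ≈ -3.93 °C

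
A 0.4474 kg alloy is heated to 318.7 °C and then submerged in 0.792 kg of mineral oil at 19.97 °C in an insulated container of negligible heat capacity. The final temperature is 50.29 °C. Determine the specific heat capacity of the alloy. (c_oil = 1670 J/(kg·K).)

c ≈ 334 J/(kg·K)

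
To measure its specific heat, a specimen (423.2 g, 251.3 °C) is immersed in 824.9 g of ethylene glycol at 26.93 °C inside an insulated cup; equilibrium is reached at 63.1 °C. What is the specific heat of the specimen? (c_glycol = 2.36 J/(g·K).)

m_s c (T_s − T_f) = m_glycol c_glycol (T_f − T_0):
423.2×c×(251.3 − 63.1) = 824.9×2.36×(63.1 − 26.93)
79646 c = 70414  ⇒  c ≈ 0.8841 J/(g·K)

c ≈ 0.884 J/(g·K)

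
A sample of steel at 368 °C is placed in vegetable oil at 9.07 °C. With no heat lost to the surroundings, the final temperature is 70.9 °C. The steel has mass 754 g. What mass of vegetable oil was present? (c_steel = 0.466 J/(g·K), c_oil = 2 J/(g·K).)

m ≈ 844 g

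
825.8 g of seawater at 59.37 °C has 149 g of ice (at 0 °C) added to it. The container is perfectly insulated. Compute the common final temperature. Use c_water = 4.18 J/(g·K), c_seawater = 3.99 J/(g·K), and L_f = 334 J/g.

Conservation of energy gives ΣQ = 0:
fusion: m_ice L_f = 149·334 = 49766; warm the meltwater: 622.82 T; seawater cools: 825.8·3.99·(T − 59.37) = 3294.9(T − 59.37)
3917.8 T = 195621 − 49766 = 145855
T ≈ 37.23 °C (positive, so assuming full melt was valid).

T_f ≈ 37.2 °C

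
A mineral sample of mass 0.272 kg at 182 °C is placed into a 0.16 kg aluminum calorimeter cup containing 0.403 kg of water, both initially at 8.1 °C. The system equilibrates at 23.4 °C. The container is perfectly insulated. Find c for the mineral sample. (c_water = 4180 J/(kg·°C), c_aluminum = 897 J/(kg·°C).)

c ≈ 648 J/(kg·°C)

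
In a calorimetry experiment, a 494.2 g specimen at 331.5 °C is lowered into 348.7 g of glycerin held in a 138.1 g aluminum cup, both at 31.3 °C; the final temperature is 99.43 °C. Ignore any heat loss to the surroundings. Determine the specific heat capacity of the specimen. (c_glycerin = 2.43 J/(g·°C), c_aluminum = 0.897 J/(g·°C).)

Setting the total heat transfer to zero:
494.2×c×(99.43 − 331.5) + 348.7×2.43×(99.43 − 31.3) + 138.1×0.897×(99.43 − 31.3) = 0
-114689 c = -66169
c = -66169/-114689 ≈ 0.5769 J/(g·°C)

c ≈ 0.577 J/(g·°C)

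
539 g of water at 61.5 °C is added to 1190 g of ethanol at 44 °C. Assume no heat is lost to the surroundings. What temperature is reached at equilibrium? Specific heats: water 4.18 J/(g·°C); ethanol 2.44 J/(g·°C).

T_f ≈ 51.6 °C

Heat lost by the water equals heat gained by the ethanol:
539·4.18·(61.5 − T) = 1190·2.44·(T − 44)
2253(61.5 − T) = 2903.6(T − 44)
5156.6 T = 266319  ⇒  T ≈ 51.65 °C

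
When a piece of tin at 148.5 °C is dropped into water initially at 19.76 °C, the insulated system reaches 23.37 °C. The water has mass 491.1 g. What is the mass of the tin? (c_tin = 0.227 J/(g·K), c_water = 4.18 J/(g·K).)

m ≈ 261 g

|Q_tin| = |Q_water|:
m×0.227×(148.5 − 23.37) = 491.1×4.18×(23.37 − 19.76)
28.4 m = 7410.6  ⇒  m ≈ 260.9 g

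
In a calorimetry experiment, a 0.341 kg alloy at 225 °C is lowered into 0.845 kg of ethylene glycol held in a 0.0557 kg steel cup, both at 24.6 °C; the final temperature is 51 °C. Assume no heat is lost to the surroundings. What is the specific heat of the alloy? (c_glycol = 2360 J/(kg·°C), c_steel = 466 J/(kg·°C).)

c ≈ 899 J/(kg·°C)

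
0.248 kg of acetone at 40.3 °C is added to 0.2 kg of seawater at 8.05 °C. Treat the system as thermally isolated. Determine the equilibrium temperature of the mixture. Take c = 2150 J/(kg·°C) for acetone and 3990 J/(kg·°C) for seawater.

T_f ≈ 21.0 °C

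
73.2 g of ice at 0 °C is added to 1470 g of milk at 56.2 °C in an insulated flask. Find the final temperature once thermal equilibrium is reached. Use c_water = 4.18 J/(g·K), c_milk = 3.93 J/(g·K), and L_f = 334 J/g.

Heat gained plus heat lost sum to zero:
latent heat to melt: 73.2×334 = 24449; meltwater 0→T: 73.2×4.18×T = 305.98 T; milk cools: 1470×3.93×(T − 56.2) = 5777.1(T − 56.2)
6083.1 T = 324673 − 24449 = 300224
T ≈ 49.35 °C — above 0 °C, consistent with complete melting.

T_f ≈ 49.4 °C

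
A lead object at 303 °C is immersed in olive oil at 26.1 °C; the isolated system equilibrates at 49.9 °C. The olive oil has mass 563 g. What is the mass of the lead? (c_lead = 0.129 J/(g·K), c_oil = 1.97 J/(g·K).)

Heat lost by the lead = heat gained by the oil:
m×0.129×(303 − 49.9) = 563×1.97×(49.9 − 26.1)
32.65 m = 26397  ⇒  m ≈ 808.5 g

m ≈ 808 g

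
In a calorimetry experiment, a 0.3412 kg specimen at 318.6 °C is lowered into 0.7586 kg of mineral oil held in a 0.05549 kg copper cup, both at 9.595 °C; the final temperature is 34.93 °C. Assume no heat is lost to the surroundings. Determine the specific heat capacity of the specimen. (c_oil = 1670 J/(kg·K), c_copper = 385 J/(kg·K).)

c ≈ 337 J/(kg·K)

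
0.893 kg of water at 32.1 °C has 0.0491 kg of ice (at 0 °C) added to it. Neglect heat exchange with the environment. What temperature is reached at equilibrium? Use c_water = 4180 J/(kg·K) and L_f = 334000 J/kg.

Energy conservation, ΣQ = 0:
latent heat to melt: 0.0491·334000 = 16399; warm the meltwater: 205.24 T; water: 3732.7(T − 32.1)
3938 T = 119821 − 16399 = 103422
T ≈ 26.26 °C — above 0 °C, consistent with complete melting.

T_f ≈ 26.3 °C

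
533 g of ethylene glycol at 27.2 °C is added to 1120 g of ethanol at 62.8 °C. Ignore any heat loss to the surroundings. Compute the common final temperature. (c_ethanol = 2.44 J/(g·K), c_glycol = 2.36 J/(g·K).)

Setting the total heat transfer to zero:
1120×2.44×(T − 62.8) + 533×2.36×(T − 27.2) = 0
2732.8(T − 62.8) + 1257.9(T − 27.2) = 0
(2732.8 + 1257.9) T = 2732.8×62.8 + 1257.9×27.2
T ≈ 51.58 °C

T_f ≈ 51.6 °C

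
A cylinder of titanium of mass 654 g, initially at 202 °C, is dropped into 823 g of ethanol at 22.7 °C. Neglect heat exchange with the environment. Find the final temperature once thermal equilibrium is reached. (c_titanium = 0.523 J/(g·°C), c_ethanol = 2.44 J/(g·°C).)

Set heat shed by the hot body equal to heat absorbed by the cold body:
654×0.523×(202 − T) = 823×2.44×(T − 22.7)
342.04(202 − T) = 2008.1(T − 22.7)
2350.2 T = 114677  ⇒  T ≈ 48.80 °C

T_f ≈ 48.8 °C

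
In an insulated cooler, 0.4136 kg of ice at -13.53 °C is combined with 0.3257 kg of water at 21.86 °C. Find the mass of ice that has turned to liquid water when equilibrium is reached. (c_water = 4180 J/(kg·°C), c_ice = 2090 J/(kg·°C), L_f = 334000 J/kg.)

Water can give up m c ΔT = 0.3257×4180×21.86 = 29761 J before reaching 0 °C.
Of that, 0.4136×2090×13.53 = 11696 J goes to bring the ice to 0 °C, leaving 18065 J.
Fully melting the ice requires m_ice L_f = 0.4136×334000 = 138142 J.
Since 18065 < 138142 J, not all the ice melts; equilibrium is at 0 °C.
m_melted×334000 = 18065  ⇒  m_melted ≈ 0.05409 kg.

m_melted ≈ 0.0541 kg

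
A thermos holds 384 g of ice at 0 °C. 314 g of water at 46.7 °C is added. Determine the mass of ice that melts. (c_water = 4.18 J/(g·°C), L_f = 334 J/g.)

Water can give up m c ΔT = 314×4.18×46.7 = 61295 J before reaching 0 °C.
Fully melting the ice requires m_ice L_f = 384×334 = 128256 J.
61295 J < 128256 J, so only part of the ice melts and the system sits at 0 °C.
m_melt = 61295 / L_f = 183.5 g.

m_melted ≈ 184 g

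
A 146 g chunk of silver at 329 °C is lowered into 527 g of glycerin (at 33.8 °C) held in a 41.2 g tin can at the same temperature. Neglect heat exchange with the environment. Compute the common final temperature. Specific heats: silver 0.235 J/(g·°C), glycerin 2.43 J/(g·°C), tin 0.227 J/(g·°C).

T_f ≈ 41.4 °C

Conservation of energy gives ΣQ = 0:
146*0.235*(T − 329) + 527*2.43*(T − 33.8) + 41.2*0.227*(T − 33.8) = 0
34.31(T − 329) + 1280.6(T − 33.8) + 9.352(T − 33.8) = 0
1324.3 T = 54889
T = 54889/1324.3 ≈ 41.45 °C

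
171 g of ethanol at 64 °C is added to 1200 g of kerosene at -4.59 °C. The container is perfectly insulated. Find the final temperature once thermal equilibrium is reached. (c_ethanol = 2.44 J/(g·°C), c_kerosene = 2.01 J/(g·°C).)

Setting the total heat transfer to zero:
171·2.44·(T − 64) + 1200·2.01·(T − (-4.59)) = 0
417.24(T − 64) + 2412(T − (-4.59)) = 0
(417.24 + 2412) T = 417.24·64 + 2412·(-4.59)
T ≈ 5.53 °C

T_f ≈ 5.5 °C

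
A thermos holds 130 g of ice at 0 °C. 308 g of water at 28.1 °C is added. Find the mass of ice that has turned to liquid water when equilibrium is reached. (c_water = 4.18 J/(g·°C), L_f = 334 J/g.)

m_melted ≈ 108 g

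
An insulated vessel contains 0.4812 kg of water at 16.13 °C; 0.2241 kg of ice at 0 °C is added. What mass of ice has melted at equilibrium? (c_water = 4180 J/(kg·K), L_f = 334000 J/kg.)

Heat available from the water dropping to 0 °C: 0.4812·4180·16.13 = 32444 J.
To melt every bit of ice: 0.2241·334000 = 74849 J.
32444 J < 74849 J, so only part of the ice melts and the system sits at 0 °C.
Mass melted = 32444/334000 ≈ 0.09714 kg.

m_melted ≈ 0.0971 kg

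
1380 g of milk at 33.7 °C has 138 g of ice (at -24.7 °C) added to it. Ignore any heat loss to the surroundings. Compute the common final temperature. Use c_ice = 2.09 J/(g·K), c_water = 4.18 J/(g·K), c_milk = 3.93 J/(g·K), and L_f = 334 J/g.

Heat gained plus heat lost sum to zero:
ice -24.7→0 °C: 138·2.09·24.7 = 7124; fusion: m_ice L_f = 138·334 = 46092; warm the meltwater: 576.84 T; milk cools: 1380·3.93·(T − 33.7) = 5423.4(T − 33.7)
6000.2 T = 182769 − 53216 = 129553
T ≈ 21.59 °C. Since T > 0 °C, the all-ice-melts assumption holds.

T_f ≈ 21.6 °C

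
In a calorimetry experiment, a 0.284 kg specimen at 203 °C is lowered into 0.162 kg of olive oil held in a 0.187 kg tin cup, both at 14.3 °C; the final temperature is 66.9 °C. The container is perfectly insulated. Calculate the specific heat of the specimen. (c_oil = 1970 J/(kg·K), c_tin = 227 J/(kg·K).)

c ≈ 492 J/(kg·K)

Conservation of energy gives ΣQ = 0:
0.284·c·(66.9 − 203) + 0.162·1970·(66.9 − 14.3) + 0.187·227·(66.9 − 14.3) = 0
-38.65 c = -19020
c = -19020/-38.65 ≈ 492.1 J/(kg·K)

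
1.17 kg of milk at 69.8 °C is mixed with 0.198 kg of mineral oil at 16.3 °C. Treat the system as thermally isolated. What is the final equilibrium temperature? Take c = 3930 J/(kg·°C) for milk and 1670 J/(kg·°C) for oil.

Conservation of energy gives ΣQ = 0:
1.17×3930×(T − 69.8) + 0.198×1670×(T − 16.3) = 0
4598.1(T − 69.8) + 330.66(T − 16.3) = 0
(4598.1 + 330.66) T = 4598.1×69.8 + 330.66×16.3
T = 326337 / 4928.8 = 66.2 °C

T_f ≈ 66.2 °C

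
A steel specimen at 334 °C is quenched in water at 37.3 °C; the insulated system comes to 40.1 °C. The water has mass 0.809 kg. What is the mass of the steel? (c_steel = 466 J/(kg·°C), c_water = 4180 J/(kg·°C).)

m ≈ 0.0691 kg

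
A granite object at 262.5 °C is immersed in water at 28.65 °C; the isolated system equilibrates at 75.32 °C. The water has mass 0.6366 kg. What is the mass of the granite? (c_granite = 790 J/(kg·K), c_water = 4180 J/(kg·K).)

m ≈ 0.84 kg

|Q_granite| = |Q_water|:
m·790·(262.5 − 75.32) = 0.6366·4180·(75.32 − 28.65)
147872 m = 124188  ⇒  m ≈ 0.8398 kg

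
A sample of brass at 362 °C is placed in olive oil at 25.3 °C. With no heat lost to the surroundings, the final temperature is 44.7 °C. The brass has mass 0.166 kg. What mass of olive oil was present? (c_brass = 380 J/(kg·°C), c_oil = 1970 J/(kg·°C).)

Heat lost by the brass = heat gained by the oil:
0.166·380·(362 − 44.7) = m·1970·(44.7 − 25.3)
38218 m = 20015  ⇒  m ≈ 0.5237 kg

m ≈ 0.524 kg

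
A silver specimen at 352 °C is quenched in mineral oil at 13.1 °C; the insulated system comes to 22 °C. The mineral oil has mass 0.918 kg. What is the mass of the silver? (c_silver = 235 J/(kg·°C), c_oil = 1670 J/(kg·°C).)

Setting the total heat transfer to zero:
m·235·(22 − 352) + 0.918·1670·(22 − 13.1) = 0
-77550 m = -13644
m = -13644/-77550 ≈ 0.1759 kg

m ≈ 0.176 kg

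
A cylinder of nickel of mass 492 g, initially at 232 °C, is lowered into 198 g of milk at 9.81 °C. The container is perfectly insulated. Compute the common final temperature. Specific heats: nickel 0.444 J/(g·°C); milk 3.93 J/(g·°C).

T_f ≈ 58.5 °C

Net heat exchanged in the isolated system is zero:
492*0.444*(T − 232) + 198*3.93*(T − 9.81) = 0
996.59 T = 58313
T ≈ 58.51 °C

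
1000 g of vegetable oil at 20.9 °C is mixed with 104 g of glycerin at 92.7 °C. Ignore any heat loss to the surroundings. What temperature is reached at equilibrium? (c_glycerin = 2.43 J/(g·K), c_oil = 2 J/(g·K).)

T_f ≈ 29.0 °C

Setting the total heat transfer to zero:
104×2.43×(T − 92.7) + 1000×2×(T − 20.9) = 0
(252.72 + 2000) T = 252.72×92.7 + 2000×20.9
T ≈ 28.95 °C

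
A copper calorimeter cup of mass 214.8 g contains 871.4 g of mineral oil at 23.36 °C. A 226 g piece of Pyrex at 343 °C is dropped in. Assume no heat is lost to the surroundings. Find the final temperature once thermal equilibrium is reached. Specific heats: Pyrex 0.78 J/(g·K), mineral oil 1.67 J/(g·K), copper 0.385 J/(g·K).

T_f ≈ 56.2 °C

Heat gained plus heat lost sum to zero:
226*0.78*(T − 343) + 871.4*1.67*(T − 23.36) + 214.8*0.385*(T − 23.36) = 0
1714.2 T = 96390
T = 96390/1714.2 ≈ 56.23 °C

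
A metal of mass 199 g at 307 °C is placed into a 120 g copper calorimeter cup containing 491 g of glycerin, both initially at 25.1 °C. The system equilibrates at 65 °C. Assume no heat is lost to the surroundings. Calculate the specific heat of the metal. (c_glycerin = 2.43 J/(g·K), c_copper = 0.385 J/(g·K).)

Taking heat into each body as positive, Σ m c ΔT = 0:
199×c×(65 − 307) + 491×2.43×(65 − 25.1) + 120×0.385×(65 − 25.1) = 0
-48158 c = -49449
c = -49449/-48158 ≈ 1.027 J/(g·K)

c ≈ 1.03 J/(g·K)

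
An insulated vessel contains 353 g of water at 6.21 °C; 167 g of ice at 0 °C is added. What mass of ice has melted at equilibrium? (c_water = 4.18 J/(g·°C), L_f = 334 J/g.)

Cooling the water to 0 °C releases 353·4.18·6.21 = 9163.1 J.
To melt every bit of ice: 167·334 = 55778 J.
9163.1 J < 55778 J, so only part of the ice melts and the system sits at 0 °C.
m_melted·334 = 9163.1  ⇒  m_melted ≈ 27.43 g.

m_melted ≈ 27.4 g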